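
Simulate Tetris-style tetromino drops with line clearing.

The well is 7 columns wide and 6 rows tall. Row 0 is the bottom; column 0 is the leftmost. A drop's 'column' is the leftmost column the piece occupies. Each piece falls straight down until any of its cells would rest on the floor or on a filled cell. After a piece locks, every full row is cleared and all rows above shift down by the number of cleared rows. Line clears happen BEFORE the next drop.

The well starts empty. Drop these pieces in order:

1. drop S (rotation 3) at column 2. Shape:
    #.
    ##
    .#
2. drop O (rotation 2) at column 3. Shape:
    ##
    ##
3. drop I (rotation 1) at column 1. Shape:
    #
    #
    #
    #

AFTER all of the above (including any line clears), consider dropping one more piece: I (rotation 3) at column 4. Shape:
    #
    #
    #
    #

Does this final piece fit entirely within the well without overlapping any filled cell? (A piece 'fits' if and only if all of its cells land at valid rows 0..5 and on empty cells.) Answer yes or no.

Drop 1: S rot3 at col 2 lands with bottom-row=0; cleared 0 line(s) (total 0); column heights now [0 0 3 2 0 0 0], max=3
Drop 2: O rot2 at col 3 lands with bottom-row=2; cleared 0 line(s) (total 0); column heights now [0 0 3 4 4 0 0], max=4
Drop 3: I rot1 at col 1 lands with bottom-row=0; cleared 0 line(s) (total 0); column heights now [0 4 3 4 4 0 0], max=4
Test piece I rot3 at col 4 (width 1): heights before test = [0 4 3 4 4 0 0]; fits = False

Answer: no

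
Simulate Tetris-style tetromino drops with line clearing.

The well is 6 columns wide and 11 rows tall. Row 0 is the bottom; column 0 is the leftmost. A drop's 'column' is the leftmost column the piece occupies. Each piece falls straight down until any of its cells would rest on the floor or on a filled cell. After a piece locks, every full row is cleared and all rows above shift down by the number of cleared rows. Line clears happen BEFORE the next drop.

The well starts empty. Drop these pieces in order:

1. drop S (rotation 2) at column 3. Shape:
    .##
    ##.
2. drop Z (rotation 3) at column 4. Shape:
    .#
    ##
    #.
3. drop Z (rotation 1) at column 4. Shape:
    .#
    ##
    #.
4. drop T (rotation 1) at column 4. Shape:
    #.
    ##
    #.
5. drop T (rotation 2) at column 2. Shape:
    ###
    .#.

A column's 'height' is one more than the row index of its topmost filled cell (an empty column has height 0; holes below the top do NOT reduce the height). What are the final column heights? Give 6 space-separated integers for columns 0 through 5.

Drop 1: S rot2 at col 3 lands with bottom-row=0; cleared 0 line(s) (total 0); column heights now [0 0 0 1 2 2], max=2
Drop 2: Z rot3 at col 4 lands with bottom-row=2; cleared 0 line(s) (total 0); column heights now [0 0 0 1 4 5], max=5
Drop 3: Z rot1 at col 4 lands with bottom-row=4; cleared 0 line(s) (total 0); column heights now [0 0 0 1 6 7], max=7
Drop 4: T rot1 at col 4 lands with bottom-row=6; cleared 0 line(s) (total 0); column heights now [0 0 0 1 9 8], max=9
Drop 5: T rot2 at col 2 lands with bottom-row=8; cleared 0 line(s) (total 0); column heights now [0 0 10 10 10 8], max=10

Answer: 0 0 10 10 10 8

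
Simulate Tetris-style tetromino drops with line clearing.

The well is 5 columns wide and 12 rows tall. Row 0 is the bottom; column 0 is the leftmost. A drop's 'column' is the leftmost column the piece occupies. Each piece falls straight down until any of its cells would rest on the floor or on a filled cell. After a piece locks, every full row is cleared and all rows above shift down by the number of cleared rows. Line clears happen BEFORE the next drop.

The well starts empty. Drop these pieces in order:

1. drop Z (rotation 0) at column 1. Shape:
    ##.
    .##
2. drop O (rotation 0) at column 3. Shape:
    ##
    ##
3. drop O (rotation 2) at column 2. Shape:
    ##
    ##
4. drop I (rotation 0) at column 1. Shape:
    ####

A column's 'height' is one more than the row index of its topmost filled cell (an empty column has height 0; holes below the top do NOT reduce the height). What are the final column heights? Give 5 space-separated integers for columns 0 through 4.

Answer: 0 6 6 6 6

Derivation:
Drop 1: Z rot0 at col 1 lands with bottom-row=0; cleared 0 line(s) (total 0); column heights now [0 2 2 1 0], max=2
Drop 2: O rot0 at col 3 lands with bottom-row=1; cleared 0 line(s) (total 0); column heights now [0 2 2 3 3], max=3
Drop 3: O rot2 at col 2 lands with bottom-row=3; cleared 0 line(s) (total 0); column heights now [0 2 5 5 3], max=5
Drop 4: I rot0 at col 1 lands with bottom-row=5; cleared 0 line(s) (total 0); column heights now [0 6 6 6 6], max=6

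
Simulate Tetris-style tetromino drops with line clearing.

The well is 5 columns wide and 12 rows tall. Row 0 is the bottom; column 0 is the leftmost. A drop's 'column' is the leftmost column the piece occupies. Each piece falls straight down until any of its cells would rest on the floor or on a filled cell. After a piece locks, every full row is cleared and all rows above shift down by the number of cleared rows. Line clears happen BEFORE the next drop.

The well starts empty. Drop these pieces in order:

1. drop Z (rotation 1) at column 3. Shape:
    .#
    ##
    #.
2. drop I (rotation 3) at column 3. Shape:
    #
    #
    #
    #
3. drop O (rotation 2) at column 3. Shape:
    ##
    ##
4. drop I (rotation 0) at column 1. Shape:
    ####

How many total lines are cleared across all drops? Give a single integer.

Answer: 0

Derivation:
Drop 1: Z rot1 at col 3 lands with bottom-row=0; cleared 0 line(s) (total 0); column heights now [0 0 0 2 3], max=3
Drop 2: I rot3 at col 3 lands with bottom-row=2; cleared 0 line(s) (total 0); column heights now [0 0 0 6 3], max=6
Drop 3: O rot2 at col 3 lands with bottom-row=6; cleared 0 line(s) (total 0); column heights now [0 0 0 8 8], max=8
Drop 4: I rot0 at col 1 lands with bottom-row=8; cleared 0 line(s) (total 0); column heights now [0 9 9 9 9], max=9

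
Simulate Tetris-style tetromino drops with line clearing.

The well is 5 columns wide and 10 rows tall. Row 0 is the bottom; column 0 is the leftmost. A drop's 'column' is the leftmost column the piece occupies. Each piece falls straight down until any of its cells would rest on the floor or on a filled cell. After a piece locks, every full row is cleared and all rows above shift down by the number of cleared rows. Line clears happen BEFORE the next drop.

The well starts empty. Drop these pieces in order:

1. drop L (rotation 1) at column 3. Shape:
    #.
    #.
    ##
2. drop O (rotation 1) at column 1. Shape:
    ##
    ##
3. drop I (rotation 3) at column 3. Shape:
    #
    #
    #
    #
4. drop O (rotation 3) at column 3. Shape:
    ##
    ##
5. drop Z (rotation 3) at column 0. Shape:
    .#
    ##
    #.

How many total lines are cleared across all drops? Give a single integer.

Answer: 0

Derivation:
Drop 1: L rot1 at col 3 lands with bottom-row=0; cleared 0 line(s) (total 0); column heights now [0 0 0 3 1], max=3
Drop 2: O rot1 at col 1 lands with bottom-row=0; cleared 0 line(s) (total 0); column heights now [0 2 2 3 1], max=3
Drop 3: I rot3 at col 3 lands with bottom-row=3; cleared 0 line(s) (total 0); column heights now [0 2 2 7 1], max=7
Drop 4: O rot3 at col 3 lands with bottom-row=7; cleared 0 line(s) (total 0); column heights now [0 2 2 9 9], max=9
Drop 5: Z rot3 at col 0 lands with bottom-row=1; cleared 0 line(s) (total 0); column heights now [3 4 2 9 9], max=9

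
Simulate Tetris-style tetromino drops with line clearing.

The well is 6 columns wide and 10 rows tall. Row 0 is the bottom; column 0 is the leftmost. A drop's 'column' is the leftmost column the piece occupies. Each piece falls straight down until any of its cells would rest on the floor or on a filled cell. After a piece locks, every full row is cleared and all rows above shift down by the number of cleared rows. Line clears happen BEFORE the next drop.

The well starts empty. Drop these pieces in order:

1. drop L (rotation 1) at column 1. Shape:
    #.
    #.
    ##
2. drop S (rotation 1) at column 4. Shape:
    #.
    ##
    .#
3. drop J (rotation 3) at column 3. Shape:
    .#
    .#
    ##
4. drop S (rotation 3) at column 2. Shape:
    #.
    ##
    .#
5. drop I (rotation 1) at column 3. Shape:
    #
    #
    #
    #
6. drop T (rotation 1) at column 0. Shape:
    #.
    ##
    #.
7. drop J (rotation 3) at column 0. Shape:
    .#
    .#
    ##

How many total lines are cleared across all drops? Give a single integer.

Answer: 0

Derivation:
Drop 1: L rot1 at col 1 lands with bottom-row=0; cleared 0 line(s) (total 0); column heights now [0 3 1 0 0 0], max=3
Drop 2: S rot1 at col 4 lands with bottom-row=0; cleared 0 line(s) (total 0); column heights now [0 3 1 0 3 2], max=3
Drop 3: J rot3 at col 3 lands with bottom-row=3; cleared 0 line(s) (total 0); column heights now [0 3 1 4 6 2], max=6
Drop 4: S rot3 at col 2 lands with bottom-row=4; cleared 0 line(s) (total 0); column heights now [0 3 7 6 6 2], max=7
Drop 5: I rot1 at col 3 lands with bottom-row=6; cleared 0 line(s) (total 0); column heights now [0 3 7 10 6 2], max=10
Drop 6: T rot1 at col 0 lands with bottom-row=2; cleared 0 line(s) (total 0); column heights now [5 4 7 10 6 2], max=10
Drop 7: J rot3 at col 0 lands with bottom-row=5; cleared 0 line(s) (total 0); column heights now [6 8 7 10 6 2], max=10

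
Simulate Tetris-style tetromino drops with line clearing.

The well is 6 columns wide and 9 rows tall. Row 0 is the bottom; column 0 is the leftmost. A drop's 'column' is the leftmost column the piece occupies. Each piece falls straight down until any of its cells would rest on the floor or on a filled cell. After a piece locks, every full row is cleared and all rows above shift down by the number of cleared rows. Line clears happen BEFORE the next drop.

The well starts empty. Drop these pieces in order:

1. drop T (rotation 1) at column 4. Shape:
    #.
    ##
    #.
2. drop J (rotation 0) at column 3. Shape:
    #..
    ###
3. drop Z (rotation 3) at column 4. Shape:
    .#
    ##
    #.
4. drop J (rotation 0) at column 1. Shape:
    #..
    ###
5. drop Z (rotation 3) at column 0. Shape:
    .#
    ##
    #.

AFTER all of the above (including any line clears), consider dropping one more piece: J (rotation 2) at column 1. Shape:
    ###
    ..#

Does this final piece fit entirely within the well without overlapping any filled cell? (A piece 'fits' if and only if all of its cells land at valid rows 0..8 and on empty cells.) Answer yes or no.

Drop 1: T rot1 at col 4 lands with bottom-row=0; cleared 0 line(s) (total 0); column heights now [0 0 0 0 3 2], max=3
Drop 2: J rot0 at col 3 lands with bottom-row=3; cleared 0 line(s) (total 0); column heights now [0 0 0 5 4 4], max=5
Drop 3: Z rot3 at col 4 lands with bottom-row=4; cleared 0 line(s) (total 0); column heights now [0 0 0 5 6 7], max=7
Drop 4: J rot0 at col 1 lands with bottom-row=5; cleared 0 line(s) (total 0); column heights now [0 7 6 6 6 7], max=7
Drop 5: Z rot3 at col 0 lands with bottom-row=6; cleared 0 line(s) (total 0); column heights now [8 9 6 6 6 7], max=9
Test piece J rot2 at col 1 (width 3): heights before test = [8 9 6 6 6 7]; fits = False

Answer: no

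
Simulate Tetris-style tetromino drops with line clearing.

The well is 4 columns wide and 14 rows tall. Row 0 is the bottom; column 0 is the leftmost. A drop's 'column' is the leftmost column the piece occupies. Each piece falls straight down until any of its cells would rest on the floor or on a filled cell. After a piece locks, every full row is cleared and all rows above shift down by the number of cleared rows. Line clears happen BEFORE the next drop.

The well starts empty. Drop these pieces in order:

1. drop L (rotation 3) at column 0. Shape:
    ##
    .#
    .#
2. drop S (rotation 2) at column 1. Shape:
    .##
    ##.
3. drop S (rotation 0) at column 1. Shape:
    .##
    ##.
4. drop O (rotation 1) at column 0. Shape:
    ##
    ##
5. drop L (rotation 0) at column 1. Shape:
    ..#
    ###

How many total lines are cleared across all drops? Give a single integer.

Drop 1: L rot3 at col 0 lands with bottom-row=0; cleared 0 line(s) (total 0); column heights now [3 3 0 0], max=3
Drop 2: S rot2 at col 1 lands with bottom-row=3; cleared 0 line(s) (total 0); column heights now [3 4 5 5], max=5
Drop 3: S rot0 at col 1 lands with bottom-row=5; cleared 0 line(s) (total 0); column heights now [3 6 7 7], max=7
Drop 4: O rot1 at col 0 lands with bottom-row=6; cleared 1 line(s) (total 1); column heights now [7 7 6 5], max=7
Drop 5: L rot0 at col 1 lands with bottom-row=7; cleared 0 line(s) (total 1); column heights now [7 8 8 9], max=9

Answer: 1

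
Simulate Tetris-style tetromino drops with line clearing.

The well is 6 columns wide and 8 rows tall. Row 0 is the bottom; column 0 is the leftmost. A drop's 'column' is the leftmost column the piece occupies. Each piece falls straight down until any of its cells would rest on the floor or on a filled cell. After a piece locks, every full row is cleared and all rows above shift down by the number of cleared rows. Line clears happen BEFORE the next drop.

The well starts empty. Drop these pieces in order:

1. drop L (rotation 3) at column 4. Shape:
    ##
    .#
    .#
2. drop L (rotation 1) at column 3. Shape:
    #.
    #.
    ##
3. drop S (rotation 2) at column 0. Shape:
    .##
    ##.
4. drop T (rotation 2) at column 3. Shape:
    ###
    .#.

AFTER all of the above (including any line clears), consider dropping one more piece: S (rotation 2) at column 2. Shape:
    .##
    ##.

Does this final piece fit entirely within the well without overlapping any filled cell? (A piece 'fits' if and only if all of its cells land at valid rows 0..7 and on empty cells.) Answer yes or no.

Answer: no

Derivation:
Drop 1: L rot3 at col 4 lands with bottom-row=0; cleared 0 line(s) (total 0); column heights now [0 0 0 0 3 3], max=3
Drop 2: L rot1 at col 3 lands with bottom-row=3; cleared 0 line(s) (total 0); column heights now [0 0 0 6 4 3], max=6
Drop 3: S rot2 at col 0 lands with bottom-row=0; cleared 0 line(s) (total 0); column heights now [1 2 2 6 4 3], max=6
Drop 4: T rot2 at col 3 lands with bottom-row=5; cleared 0 line(s) (total 0); column heights now [1 2 2 7 7 7], max=7
Test piece S rot2 at col 2 (width 3): heights before test = [1 2 2 7 7 7]; fits = False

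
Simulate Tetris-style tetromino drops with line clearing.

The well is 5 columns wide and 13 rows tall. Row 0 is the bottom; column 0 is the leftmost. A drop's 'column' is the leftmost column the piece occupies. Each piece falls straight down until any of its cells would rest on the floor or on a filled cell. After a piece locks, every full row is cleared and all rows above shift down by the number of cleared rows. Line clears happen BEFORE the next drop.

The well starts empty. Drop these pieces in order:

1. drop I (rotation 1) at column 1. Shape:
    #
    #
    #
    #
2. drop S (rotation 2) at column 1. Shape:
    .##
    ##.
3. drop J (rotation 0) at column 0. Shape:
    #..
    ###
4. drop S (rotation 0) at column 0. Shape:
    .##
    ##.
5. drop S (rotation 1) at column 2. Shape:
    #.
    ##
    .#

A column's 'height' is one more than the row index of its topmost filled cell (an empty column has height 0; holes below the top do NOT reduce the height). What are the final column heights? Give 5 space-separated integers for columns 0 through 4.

Answer: 9 10 12 11 0

Derivation:
Drop 1: I rot1 at col 1 lands with bottom-row=0; cleared 0 line(s) (total 0); column heights now [0 4 0 0 0], max=4
Drop 2: S rot2 at col 1 lands with bottom-row=4; cleared 0 line(s) (total 0); column heights now [0 5 6 6 0], max=6
Drop 3: J rot0 at col 0 lands with bottom-row=6; cleared 0 line(s) (total 0); column heights now [8 7 7 6 0], max=8
Drop 4: S rot0 at col 0 lands with bottom-row=8; cleared 0 line(s) (total 0); column heights now [9 10 10 6 0], max=10
Drop 5: S rot1 at col 2 lands with bottom-row=9; cleared 0 line(s) (total 0); column heights now [9 10 12 11 0], max=12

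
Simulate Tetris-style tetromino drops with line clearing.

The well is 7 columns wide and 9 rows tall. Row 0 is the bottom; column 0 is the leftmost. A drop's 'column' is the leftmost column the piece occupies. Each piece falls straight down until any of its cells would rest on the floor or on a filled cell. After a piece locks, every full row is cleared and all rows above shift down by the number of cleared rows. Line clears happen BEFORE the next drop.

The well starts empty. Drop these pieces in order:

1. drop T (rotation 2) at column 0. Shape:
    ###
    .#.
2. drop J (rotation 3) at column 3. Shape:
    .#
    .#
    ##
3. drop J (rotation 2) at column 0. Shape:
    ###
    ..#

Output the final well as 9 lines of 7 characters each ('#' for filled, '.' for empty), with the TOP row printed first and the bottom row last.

Answer: .......
.......
.......
.......
.......
###....
..#.#..
###.#..
.#.##..

Derivation:
Drop 1: T rot2 at col 0 lands with bottom-row=0; cleared 0 line(s) (total 0); column heights now [2 2 2 0 0 0 0], max=2
Drop 2: J rot3 at col 3 lands with bottom-row=0; cleared 0 line(s) (total 0); column heights now [2 2 2 1 3 0 0], max=3
Drop 3: J rot2 at col 0 lands with bottom-row=2; cleared 0 line(s) (total 0); column heights now [4 4 4 1 3 0 0], max=4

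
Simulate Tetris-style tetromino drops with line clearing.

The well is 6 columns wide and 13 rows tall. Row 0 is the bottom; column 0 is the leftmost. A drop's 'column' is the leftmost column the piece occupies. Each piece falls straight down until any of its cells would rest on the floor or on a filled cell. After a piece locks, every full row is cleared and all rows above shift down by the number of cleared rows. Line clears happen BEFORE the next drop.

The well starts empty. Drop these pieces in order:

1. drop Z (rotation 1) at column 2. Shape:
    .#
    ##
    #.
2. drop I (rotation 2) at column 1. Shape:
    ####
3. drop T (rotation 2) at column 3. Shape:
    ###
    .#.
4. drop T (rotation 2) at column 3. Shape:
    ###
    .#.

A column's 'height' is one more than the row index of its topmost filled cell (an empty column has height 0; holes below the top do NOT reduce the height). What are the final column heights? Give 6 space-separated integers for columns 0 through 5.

Drop 1: Z rot1 at col 2 lands with bottom-row=0; cleared 0 line(s) (total 0); column heights now [0 0 2 3 0 0], max=3
Drop 2: I rot2 at col 1 lands with bottom-row=3; cleared 0 line(s) (total 0); column heights now [0 4 4 4 4 0], max=4
Drop 3: T rot2 at col 3 lands with bottom-row=4; cleared 0 line(s) (total 0); column heights now [0 4 4 6 6 6], max=6
Drop 4: T rot2 at col 3 lands with bottom-row=6; cleared 0 line(s) (total 0); column heights now [0 4 4 8 8 8], max=8

Answer: 0 4 4 8 8 8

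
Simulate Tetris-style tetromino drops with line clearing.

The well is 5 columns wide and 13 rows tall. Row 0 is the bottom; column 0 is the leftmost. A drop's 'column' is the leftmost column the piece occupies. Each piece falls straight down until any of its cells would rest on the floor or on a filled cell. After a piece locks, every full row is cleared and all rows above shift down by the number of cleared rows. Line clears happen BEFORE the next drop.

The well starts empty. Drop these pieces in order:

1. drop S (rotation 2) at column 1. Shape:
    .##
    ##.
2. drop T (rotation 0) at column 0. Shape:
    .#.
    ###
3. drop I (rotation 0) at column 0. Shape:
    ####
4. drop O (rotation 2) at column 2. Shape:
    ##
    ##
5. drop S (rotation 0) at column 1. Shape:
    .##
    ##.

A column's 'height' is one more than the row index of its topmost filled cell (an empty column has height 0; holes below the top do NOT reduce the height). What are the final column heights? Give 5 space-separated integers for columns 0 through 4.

Drop 1: S rot2 at col 1 lands with bottom-row=0; cleared 0 line(s) (total 0); column heights now [0 1 2 2 0], max=2
Drop 2: T rot0 at col 0 lands with bottom-row=2; cleared 0 line(s) (total 0); column heights now [3 4 3 2 0], max=4
Drop 3: I rot0 at col 0 lands with bottom-row=4; cleared 0 line(s) (total 0); column heights now [5 5 5 5 0], max=5
Drop 4: O rot2 at col 2 lands with bottom-row=5; cleared 0 line(s) (total 0); column heights now [5 5 7 7 0], max=7
Drop 5: S rot0 at col 1 lands with bottom-row=7; cleared 0 line(s) (total 0); column heights now [5 8 9 9 0], max=9

Answer: 5 8 9 9 0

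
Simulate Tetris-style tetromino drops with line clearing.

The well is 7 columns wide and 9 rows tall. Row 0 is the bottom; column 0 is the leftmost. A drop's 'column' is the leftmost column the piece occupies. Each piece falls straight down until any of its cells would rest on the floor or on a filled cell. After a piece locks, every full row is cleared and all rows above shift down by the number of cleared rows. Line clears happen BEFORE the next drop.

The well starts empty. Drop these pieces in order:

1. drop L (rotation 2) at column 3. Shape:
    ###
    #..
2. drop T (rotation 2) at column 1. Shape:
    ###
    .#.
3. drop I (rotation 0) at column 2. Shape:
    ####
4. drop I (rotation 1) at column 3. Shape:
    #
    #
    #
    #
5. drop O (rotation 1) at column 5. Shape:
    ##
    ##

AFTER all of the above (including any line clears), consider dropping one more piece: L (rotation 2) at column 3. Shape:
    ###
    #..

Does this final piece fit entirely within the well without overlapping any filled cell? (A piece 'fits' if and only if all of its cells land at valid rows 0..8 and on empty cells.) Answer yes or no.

Answer: no

Derivation:
Drop 1: L rot2 at col 3 lands with bottom-row=0; cleared 0 line(s) (total 0); column heights now [0 0 0 2 2 2 0], max=2
Drop 2: T rot2 at col 1 lands with bottom-row=1; cleared 0 line(s) (total 0); column heights now [0 3 3 3 2 2 0], max=3
Drop 3: I rot0 at col 2 lands with bottom-row=3; cleared 0 line(s) (total 0); column heights now [0 3 4 4 4 4 0], max=4
Drop 4: I rot1 at col 3 lands with bottom-row=4; cleared 0 line(s) (total 0); column heights now [0 3 4 8 4 4 0], max=8
Drop 5: O rot1 at col 5 lands with bottom-row=4; cleared 0 line(s) (total 0); column heights now [0 3 4 8 4 6 6], max=8
Test piece L rot2 at col 3 (width 3): heights before test = [0 3 4 8 4 6 6]; fits = False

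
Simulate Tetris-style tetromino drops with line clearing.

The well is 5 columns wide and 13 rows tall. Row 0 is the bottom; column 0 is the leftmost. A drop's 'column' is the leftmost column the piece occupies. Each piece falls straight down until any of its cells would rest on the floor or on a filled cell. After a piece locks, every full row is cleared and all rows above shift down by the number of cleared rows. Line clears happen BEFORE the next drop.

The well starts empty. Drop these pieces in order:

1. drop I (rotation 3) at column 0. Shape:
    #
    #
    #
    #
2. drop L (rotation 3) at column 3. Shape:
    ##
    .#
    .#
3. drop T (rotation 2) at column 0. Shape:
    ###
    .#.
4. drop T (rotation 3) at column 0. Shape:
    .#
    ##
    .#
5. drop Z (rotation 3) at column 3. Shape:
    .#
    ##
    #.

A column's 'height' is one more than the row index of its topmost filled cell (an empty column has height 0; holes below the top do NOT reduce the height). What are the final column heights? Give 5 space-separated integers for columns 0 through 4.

Answer: 6 7 0 4 5

Derivation:
Drop 1: I rot3 at col 0 lands with bottom-row=0; cleared 0 line(s) (total 0); column heights now [4 0 0 0 0], max=4
Drop 2: L rot3 at col 3 lands with bottom-row=0; cleared 0 line(s) (total 0); column heights now [4 0 0 3 3], max=4
Drop 3: T rot2 at col 0 lands with bottom-row=3; cleared 0 line(s) (total 0); column heights now [5 5 5 3 3], max=5
Drop 4: T rot3 at col 0 lands with bottom-row=5; cleared 0 line(s) (total 0); column heights now [7 8 5 3 3], max=8
Drop 5: Z rot3 at col 3 lands with bottom-row=3; cleared 1 line(s) (total 1); column heights now [6 7 0 4 5], max=7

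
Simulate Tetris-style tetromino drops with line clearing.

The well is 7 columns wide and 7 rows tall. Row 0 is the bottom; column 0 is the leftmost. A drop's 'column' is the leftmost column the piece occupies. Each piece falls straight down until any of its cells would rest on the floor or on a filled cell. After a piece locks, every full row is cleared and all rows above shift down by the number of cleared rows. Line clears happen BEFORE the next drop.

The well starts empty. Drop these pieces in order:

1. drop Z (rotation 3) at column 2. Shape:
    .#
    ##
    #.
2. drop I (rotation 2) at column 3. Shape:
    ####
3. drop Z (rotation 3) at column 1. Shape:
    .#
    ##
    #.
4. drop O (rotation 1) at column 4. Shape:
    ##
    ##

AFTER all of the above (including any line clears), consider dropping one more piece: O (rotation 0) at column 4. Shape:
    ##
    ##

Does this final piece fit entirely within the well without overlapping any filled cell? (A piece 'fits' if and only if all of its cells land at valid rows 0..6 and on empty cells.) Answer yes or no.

Answer: no

Derivation:
Drop 1: Z rot3 at col 2 lands with bottom-row=0; cleared 0 line(s) (total 0); column heights now [0 0 2 3 0 0 0], max=3
Drop 2: I rot2 at col 3 lands with bottom-row=3; cleared 0 line(s) (total 0); column heights now [0 0 2 4 4 4 4], max=4
Drop 3: Z rot3 at col 1 lands with bottom-row=1; cleared 0 line(s) (total 0); column heights now [0 3 4 4 4 4 4], max=4
Drop 4: O rot1 at col 4 lands with bottom-row=4; cleared 0 line(s) (total 0); column heights now [0 3 4 4 6 6 4], max=6
Test piece O rot0 at col 4 (width 2): heights before test = [0 3 4 4 6 6 4]; fits = False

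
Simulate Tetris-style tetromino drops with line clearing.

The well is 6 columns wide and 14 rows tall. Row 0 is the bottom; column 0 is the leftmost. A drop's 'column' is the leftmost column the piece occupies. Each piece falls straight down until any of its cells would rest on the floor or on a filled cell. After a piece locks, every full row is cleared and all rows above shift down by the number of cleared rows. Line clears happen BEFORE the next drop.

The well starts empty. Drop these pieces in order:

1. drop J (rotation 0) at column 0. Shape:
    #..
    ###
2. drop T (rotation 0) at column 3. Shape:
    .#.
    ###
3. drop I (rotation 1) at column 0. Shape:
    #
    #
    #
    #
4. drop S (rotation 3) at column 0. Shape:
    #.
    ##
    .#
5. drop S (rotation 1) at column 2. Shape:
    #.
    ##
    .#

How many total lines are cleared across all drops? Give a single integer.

Answer: 1

Derivation:
Drop 1: J rot0 at col 0 lands with bottom-row=0; cleared 0 line(s) (total 0); column heights now [2 1 1 0 0 0], max=2
Drop 2: T rot0 at col 3 lands with bottom-row=0; cleared 1 line(s) (total 1); column heights now [1 0 0 0 1 0], max=1
Drop 3: I rot1 at col 0 lands with bottom-row=1; cleared 0 line(s) (total 1); column heights now [5 0 0 0 1 0], max=5
Drop 4: S rot3 at col 0 lands with bottom-row=4; cleared 0 line(s) (total 1); column heights now [7 6 0 0 1 0], max=7
Drop 5: S rot1 at col 2 lands with bottom-row=0; cleared 0 line(s) (total 1); column heights now [7 6 3 2 1 0], max=7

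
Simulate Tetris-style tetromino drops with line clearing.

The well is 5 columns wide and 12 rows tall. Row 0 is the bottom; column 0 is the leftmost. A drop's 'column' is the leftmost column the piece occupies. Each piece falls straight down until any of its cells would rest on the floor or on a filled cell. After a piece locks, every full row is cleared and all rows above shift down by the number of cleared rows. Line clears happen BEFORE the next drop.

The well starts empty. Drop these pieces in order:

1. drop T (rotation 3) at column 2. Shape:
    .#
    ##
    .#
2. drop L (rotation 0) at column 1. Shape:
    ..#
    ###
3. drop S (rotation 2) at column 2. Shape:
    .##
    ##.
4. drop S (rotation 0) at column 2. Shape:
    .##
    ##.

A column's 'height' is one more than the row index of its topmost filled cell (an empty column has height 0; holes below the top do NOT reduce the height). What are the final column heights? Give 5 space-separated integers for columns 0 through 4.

Drop 1: T rot3 at col 2 lands with bottom-row=0; cleared 0 line(s) (total 0); column heights now [0 0 2 3 0], max=3
Drop 2: L rot0 at col 1 lands with bottom-row=3; cleared 0 line(s) (total 0); column heights now [0 4 4 5 0], max=5
Drop 3: S rot2 at col 2 lands with bottom-row=5; cleared 0 line(s) (total 0); column heights now [0 4 6 7 7], max=7
Drop 4: S rot0 at col 2 lands with bottom-row=7; cleared 0 line(s) (total 0); column heights now [0 4 8 9 9], max=9

Answer: 0 4 8 9 9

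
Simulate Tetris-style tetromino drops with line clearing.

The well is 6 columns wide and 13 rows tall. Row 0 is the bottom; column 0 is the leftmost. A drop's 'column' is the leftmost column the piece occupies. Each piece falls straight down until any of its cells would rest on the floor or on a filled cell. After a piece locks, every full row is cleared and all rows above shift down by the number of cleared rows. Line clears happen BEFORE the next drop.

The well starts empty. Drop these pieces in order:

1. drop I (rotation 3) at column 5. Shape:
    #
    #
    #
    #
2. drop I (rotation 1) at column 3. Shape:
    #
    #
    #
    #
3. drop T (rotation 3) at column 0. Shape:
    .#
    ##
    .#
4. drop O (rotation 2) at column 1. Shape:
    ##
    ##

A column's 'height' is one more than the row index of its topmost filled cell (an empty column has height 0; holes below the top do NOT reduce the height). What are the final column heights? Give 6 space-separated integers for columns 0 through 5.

Answer: 2 5 5 4 0 4

Derivation:
Drop 1: I rot3 at col 5 lands with bottom-row=0; cleared 0 line(s) (total 0); column heights now [0 0 0 0 0 4], max=4
Drop 2: I rot1 at col 3 lands with bottom-row=0; cleared 0 line(s) (total 0); column heights now [0 0 0 4 0 4], max=4
Drop 3: T rot3 at col 0 lands with bottom-row=0; cleared 0 line(s) (total 0); column heights now [2 3 0 4 0 4], max=4
Drop 4: O rot2 at col 1 lands with bottom-row=3; cleared 0 line(s) (total 0); column heights now [2 5 5 4 0 4], max=5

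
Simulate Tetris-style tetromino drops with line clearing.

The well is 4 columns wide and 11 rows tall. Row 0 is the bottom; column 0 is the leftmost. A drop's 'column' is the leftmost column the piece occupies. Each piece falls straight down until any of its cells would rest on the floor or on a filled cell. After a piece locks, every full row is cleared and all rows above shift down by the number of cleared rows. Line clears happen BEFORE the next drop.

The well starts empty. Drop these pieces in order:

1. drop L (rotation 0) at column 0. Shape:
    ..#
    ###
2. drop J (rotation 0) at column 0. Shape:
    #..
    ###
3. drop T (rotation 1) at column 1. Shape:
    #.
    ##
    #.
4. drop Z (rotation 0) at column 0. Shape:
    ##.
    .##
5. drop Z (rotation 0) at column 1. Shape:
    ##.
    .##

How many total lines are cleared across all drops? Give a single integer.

Drop 1: L rot0 at col 0 lands with bottom-row=0; cleared 0 line(s) (total 0); column heights now [1 1 2 0], max=2
Drop 2: J rot0 at col 0 lands with bottom-row=2; cleared 0 line(s) (total 0); column heights now [4 3 3 0], max=4
Drop 3: T rot1 at col 1 lands with bottom-row=3; cleared 0 line(s) (total 0); column heights now [4 6 5 0], max=6
Drop 4: Z rot0 at col 0 lands with bottom-row=6; cleared 0 line(s) (total 0); column heights now [8 8 7 0], max=8
Drop 5: Z rot0 at col 1 lands with bottom-row=7; cleared 1 line(s) (total 1); column heights now [4 8 8 0], max=8

Answer: 1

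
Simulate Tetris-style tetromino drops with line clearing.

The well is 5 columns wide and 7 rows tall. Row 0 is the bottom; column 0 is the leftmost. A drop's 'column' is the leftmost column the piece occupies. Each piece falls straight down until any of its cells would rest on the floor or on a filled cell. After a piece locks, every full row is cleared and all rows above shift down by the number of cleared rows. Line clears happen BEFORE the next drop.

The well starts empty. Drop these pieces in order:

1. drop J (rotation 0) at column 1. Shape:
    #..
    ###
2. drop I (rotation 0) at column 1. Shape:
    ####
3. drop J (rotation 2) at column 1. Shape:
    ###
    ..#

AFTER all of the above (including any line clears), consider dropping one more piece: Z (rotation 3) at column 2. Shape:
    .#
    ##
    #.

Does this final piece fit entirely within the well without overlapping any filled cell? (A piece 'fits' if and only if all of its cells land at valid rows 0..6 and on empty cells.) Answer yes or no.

Answer: no

Derivation:
Drop 1: J rot0 at col 1 lands with bottom-row=0; cleared 0 line(s) (total 0); column heights now [0 2 1 1 0], max=2
Drop 2: I rot0 at col 1 lands with bottom-row=2; cleared 0 line(s) (total 0); column heights now [0 3 3 3 3], max=3
Drop 3: J rot2 at col 1 lands with bottom-row=3; cleared 0 line(s) (total 0); column heights now [0 5 5 5 3], max=5
Test piece Z rot3 at col 2 (width 2): heights before test = [0 5 5 5 3]; fits = False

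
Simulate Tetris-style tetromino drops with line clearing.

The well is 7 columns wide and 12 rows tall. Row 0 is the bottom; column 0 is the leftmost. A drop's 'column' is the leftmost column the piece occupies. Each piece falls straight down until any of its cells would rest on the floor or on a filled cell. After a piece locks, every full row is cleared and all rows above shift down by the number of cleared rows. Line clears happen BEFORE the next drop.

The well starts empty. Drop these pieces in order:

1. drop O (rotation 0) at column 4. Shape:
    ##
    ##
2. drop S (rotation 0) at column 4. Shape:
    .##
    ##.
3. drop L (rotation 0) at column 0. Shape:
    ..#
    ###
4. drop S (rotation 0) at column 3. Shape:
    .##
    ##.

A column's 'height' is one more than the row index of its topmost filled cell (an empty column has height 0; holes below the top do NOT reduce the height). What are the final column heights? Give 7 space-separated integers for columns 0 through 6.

Answer: 1 1 2 4 5 5 4

Derivation:
Drop 1: O rot0 at col 4 lands with bottom-row=0; cleared 0 line(s) (total 0); column heights now [0 0 0 0 2 2 0], max=2
Drop 2: S rot0 at col 4 lands with bottom-row=2; cleared 0 line(s) (total 0); column heights now [0 0 0 0 3 4 4], max=4
Drop 3: L rot0 at col 0 lands with bottom-row=0; cleared 0 line(s) (total 0); column heights now [1 1 2 0 3 4 4], max=4
Drop 4: S rot0 at col 3 lands with bottom-row=3; cleared 0 line(s) (total 0); column heights now [1 1 2 4 5 5 4], max=5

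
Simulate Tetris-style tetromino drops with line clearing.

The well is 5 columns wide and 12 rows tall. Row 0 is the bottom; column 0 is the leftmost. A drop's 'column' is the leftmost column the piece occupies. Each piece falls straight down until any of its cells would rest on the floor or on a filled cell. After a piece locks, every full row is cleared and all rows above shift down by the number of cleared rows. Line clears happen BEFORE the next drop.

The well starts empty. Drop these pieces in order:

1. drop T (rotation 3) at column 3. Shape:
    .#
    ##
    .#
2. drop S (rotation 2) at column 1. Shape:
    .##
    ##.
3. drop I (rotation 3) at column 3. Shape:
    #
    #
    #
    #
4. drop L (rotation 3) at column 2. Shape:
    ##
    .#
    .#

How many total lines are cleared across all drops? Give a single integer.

Answer: 0

Derivation:
Drop 1: T rot3 at col 3 lands with bottom-row=0; cleared 0 line(s) (total 0); column heights now [0 0 0 2 3], max=3
Drop 2: S rot2 at col 1 lands with bottom-row=1; cleared 0 line(s) (total 0); column heights now [0 2 3 3 3], max=3
Drop 3: I rot3 at col 3 lands with bottom-row=3; cleared 0 line(s) (total 0); column heights now [0 2 3 7 3], max=7
Drop 4: L rot3 at col 2 lands with bottom-row=7; cleared 0 line(s) (total 0); column heights now [0 2 10 10 3], max=10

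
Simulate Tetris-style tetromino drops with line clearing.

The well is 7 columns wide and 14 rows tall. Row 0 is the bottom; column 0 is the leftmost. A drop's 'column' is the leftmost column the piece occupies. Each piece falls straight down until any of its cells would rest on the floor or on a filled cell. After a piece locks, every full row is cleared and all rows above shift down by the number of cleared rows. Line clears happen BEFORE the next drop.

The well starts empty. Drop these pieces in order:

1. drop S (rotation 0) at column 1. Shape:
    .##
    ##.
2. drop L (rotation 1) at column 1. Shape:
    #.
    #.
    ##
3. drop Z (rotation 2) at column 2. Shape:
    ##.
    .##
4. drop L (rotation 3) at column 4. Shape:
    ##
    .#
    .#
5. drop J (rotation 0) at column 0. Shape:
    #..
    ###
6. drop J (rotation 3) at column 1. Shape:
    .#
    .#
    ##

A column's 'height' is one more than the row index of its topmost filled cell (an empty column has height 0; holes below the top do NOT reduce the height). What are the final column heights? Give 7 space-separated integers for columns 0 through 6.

Answer: 7 7 9 4 4 4 0

Derivation:
Drop 1: S rot0 at col 1 lands with bottom-row=0; cleared 0 line(s) (total 0); column heights now [0 1 2 2 0 0 0], max=2
Drop 2: L rot1 at col 1 lands with bottom-row=2; cleared 0 line(s) (total 0); column heights now [0 5 3 2 0 0 0], max=5
Drop 3: Z rot2 at col 2 lands with bottom-row=2; cleared 0 line(s) (total 0); column heights now [0 5 4 4 3 0 0], max=5
Drop 4: L rot3 at col 4 lands with bottom-row=1; cleared 0 line(s) (total 0); column heights now [0 5 4 4 4 4 0], max=5
Drop 5: J rot0 at col 0 lands with bottom-row=5; cleared 0 line(s) (total 0); column heights now [7 6 6 4 4 4 0], max=7
Drop 6: J rot3 at col 1 lands with bottom-row=6; cleared 0 line(s) (total 0); column heights now [7 7 9 4 4 4 0], max=9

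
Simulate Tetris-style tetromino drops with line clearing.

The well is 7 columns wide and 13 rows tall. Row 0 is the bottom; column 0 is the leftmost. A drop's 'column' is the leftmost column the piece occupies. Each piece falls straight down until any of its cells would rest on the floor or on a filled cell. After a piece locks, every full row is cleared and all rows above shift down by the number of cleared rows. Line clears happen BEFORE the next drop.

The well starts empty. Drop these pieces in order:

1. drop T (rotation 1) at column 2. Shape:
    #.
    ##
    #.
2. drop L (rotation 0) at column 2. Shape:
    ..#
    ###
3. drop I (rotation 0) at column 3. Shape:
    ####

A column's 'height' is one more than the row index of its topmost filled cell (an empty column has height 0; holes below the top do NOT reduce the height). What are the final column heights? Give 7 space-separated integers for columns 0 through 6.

Drop 1: T rot1 at col 2 lands with bottom-row=0; cleared 0 line(s) (total 0); column heights now [0 0 3 2 0 0 0], max=3
Drop 2: L rot0 at col 2 lands with bottom-row=3; cleared 0 line(s) (total 0); column heights now [0 0 4 4 5 0 0], max=5
Drop 3: I rot0 at col 3 lands with bottom-row=5; cleared 0 line(s) (total 0); column heights now [0 0 4 6 6 6 6], max=6

Answer: 0 0 4 6 6 6 6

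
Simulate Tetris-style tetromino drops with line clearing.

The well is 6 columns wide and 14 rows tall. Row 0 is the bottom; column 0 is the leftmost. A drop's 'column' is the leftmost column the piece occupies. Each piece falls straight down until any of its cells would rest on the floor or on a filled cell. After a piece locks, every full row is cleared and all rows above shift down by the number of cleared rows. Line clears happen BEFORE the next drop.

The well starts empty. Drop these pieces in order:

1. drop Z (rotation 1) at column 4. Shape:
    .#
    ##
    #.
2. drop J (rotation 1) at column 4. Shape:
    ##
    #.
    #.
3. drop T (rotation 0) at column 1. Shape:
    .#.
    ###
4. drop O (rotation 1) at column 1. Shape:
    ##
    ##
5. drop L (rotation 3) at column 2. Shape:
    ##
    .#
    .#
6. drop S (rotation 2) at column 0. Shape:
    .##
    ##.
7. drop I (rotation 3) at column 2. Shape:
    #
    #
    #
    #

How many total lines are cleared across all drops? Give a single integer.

Answer: 1

Derivation:
Drop 1: Z rot1 at col 4 lands with bottom-row=0; cleared 0 line(s) (total 0); column heights now [0 0 0 0 2 3], max=3
Drop 2: J rot1 at col 4 lands with bottom-row=2; cleared 0 line(s) (total 0); column heights now [0 0 0 0 5 5], max=5
Drop 3: T rot0 at col 1 lands with bottom-row=0; cleared 0 line(s) (total 0); column heights now [0 1 2 1 5 5], max=5
Drop 4: O rot1 at col 1 lands with bottom-row=2; cleared 0 line(s) (total 0); column heights now [0 4 4 1 5 5], max=5
Drop 5: L rot3 at col 2 lands with bottom-row=2; cleared 0 line(s) (total 0); column heights now [0 4 5 5 5 5], max=5
Drop 6: S rot2 at col 0 lands with bottom-row=4; cleared 1 line(s) (total 1); column heights now [0 5 5 4 4 3], max=5
Drop 7: I rot3 at col 2 lands with bottom-row=5; cleared 0 line(s) (total 1); column heights now [0 5 9 4 4 3], max=9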